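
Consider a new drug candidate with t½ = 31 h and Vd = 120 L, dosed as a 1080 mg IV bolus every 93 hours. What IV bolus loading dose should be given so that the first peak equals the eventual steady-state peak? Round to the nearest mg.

f = (1/2)^(93/31) ≈ 0.125000; accumulation ratio R = 1/(1−f) ≈ 1.14286.
Loading dose to hit Cmax,ss on first dose: D_load = D_maint·R ≈ 1080 × 1.14286 ≈ 1234.29 mg.

1234 mg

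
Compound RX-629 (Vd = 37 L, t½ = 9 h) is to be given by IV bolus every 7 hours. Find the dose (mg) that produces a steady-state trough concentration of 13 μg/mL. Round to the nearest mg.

344 mg

τ/t½ = 7/9 ≈ 0.77778, so f = (1/2)^(7/9) ≈ 0.583265.
Cmin,ss = (D/Vd)·f/(1−f), so D = Cmin,ss·Vd·(1−f)/f.
D = 13 × 37 × (1−f)/f ≈ 13 × 37 × 0.71449 ≈ 343.67 mg.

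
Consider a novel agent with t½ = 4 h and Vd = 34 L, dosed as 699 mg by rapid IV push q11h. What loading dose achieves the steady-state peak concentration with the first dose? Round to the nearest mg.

f = (1/2)^(11/4) ≈ 0.148651; accumulation ratio R = 1/(1−f) ≈ 1.17461.
Loading dose to hit Cmax,ss on first dose: D_load = D_maint·R ≈ 699 × 1.17461 ≈ 821.05 mg.

821 mg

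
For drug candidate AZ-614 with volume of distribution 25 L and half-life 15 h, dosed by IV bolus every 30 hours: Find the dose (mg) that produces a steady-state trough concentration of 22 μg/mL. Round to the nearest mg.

τ/t½ = 30/15 ≈ 2, so f = (1/2)^(30/15) ≈ 0.250000.
Cmin,ss = (D/Vd)·f/(1−f), so D = Cmin,ss·Vd·(1−f)/f.
D = 22 × 25 × (1−f)/f ≈ 22 × 25 × 3.00000 ≈ 1650.00 mg.

1650 mg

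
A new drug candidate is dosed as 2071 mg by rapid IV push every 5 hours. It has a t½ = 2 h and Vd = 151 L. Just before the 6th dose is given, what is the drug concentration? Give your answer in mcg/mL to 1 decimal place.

f = (1/2)^(τ/t½) = (1/2)^(5/2) ≈ 0.1768.
C₀ = D/Vd = 2071/151 ≈ 13.715 mcg/mL.
Before the 6th dose, 5 doses have been given. Superposition: Cmin = C₀·(f + f² + … + f^5).
≈ 13.715 × (0.1768 + 0.0313 + 0.0055 + 0.0010 + 0.0002) ≈ 13.715 × 0.2148 ≈ 2.946 mcg/mL.

2.9 mcg/mL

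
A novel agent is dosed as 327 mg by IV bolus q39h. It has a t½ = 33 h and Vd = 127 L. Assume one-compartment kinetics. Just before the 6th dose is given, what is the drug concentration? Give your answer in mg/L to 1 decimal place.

2.0 mg/L

f = (1/2)^(τ/t½) = (1/2)^(39/33) ≈ 0.4408.
C₀ = D/Vd = 327/127 ≈ 2.575 mg/L.
Before the 6th dose, 5 doses have been given. Superposition: Cmin = C₀·(f + f² + … + f^5).
≈ 2.575 × (0.4408 + 0.1943 + 0.0856 + 0.0378 + 0.0166) ≈ 2.575 × 0.7751 ≈ 1.996 mg/L.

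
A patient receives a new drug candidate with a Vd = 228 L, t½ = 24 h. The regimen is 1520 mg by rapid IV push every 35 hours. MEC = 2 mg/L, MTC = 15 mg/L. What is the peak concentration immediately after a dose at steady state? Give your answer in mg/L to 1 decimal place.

τ/t½ = 35/24 ≈ 1.4583, so fraction remaining f = (1/2)^(35/24) ≈ 0.3639.
At steady state, accumulation factor R = 1/(1 − e^(−kτ)) ≈ 1.5721.
Single-dose peak C₀ = D/Vd = 1520/228 ≈ 6.667 mg/L.
Steady-state peak Cmax,ss = C₀·R ≈ 6.667 × 1.5721 ≈ 10.481 mg/L.
Peak 10.5 mg/L vs MTC 15 mg/L: below toxic threshold.

10.5 mg/L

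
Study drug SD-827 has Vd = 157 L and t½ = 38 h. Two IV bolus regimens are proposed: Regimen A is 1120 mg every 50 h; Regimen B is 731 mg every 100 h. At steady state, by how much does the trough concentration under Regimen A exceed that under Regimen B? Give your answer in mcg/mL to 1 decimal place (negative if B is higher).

Regimen A: f = (1/2)^(50/38) ≈ 0.4017; Cmin,ss = (1120/157)·f/(1−f) ≈ 4.790 mcg/mL.
Regimen B: f = (1/2)^(100/38) ≈ 0.1614; Cmin,ss = (731/157)·f/(1−f) ≈ 0.896 mcg/mL.
Difference ≈ 4.790 − 0.896 ≈ 3.894 mcg/mL.

3.9 mcg/mL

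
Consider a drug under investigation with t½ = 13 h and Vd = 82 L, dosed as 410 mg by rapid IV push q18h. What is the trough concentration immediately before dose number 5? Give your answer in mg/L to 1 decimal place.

f = (1/2)^(τ/t½) = (1/2)^(18/13) ≈ 0.3830.
C₀ = D/Vd = 410/82 ≈ 5.000 mg/L.
Before the 5th dose, 4 doses have been given. Superposition: Cmin = C₀·(f + f² + … + f^4).
≈ 5.000 × (0.3830 + 0.1467 + 0.0562 + 0.0215) ≈ 5.000 × 0.6074 ≈ 3.037 mg/L.

3.0 mg/L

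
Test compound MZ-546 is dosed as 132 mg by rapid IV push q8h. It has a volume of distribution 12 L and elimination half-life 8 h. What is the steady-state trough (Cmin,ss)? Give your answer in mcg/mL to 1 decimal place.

τ = 8 h = 1 half-life, so f = (1/2)^1 = 0.5.
At steady state, R = 1/(1 − 0.5) = 2/1.
Single-dose peak C₀ = D/Vd = 132/12 = 11 mcg/mL.
Steady-state peak Cmax,ss = C₀·R = 11 × 2/1 ≈ 22.000 mcg/mL.
Steady-state trough Cmin,ss = Cmax,ss·f ≈ 22.000 × 0.5 ≈ 11.000 mcg/mL.

11.0 mcg/mL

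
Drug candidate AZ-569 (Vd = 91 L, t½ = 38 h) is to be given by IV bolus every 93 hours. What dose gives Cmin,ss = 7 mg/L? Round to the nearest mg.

τ/t½ = 93/38 ≈ 2.4474, so f = (1/2)^(93/38) ≈ 0.183345.
Cmin,ss = (D/Vd)·f/(1−f), so D = Cmin,ss·Vd·(1−f)/f.
D = 7 × 91 × (1−f)/f ≈ 7 × 91 × 4.45420 ≈ 2837.33 mg.

2837 mg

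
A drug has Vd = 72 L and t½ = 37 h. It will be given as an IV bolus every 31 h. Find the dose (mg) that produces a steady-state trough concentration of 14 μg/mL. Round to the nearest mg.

794 mg

τ/t½ = 31/37 ≈ 0.83784, so f = (1/2)^(31/37) ≈ 0.559481.
Cmin,ss = (D/Vd)·f/(1−f), so D = Cmin,ss·Vd·(1−f)/f.
D = 14 × 72 × (1−f)/f ≈ 14 × 72 × 0.78737 ≈ 793.67 mg.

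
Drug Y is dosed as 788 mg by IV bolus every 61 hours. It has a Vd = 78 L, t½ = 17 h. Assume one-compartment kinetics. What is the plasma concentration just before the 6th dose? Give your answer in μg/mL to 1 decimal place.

f = (1/2)^(τ/t½) = (1/2)^(61/17) ≈ 0.0831.
C₀ = D/Vd = 788/78 ≈ 10.103 μg/mL.
Before the 6th dose, 5 doses have been given. Superposition: Cmin = C₀·(f + f² + … + f^5).
≈ 10.103 × (0.0831 + 0.0069 + 0.0006 + 0.0000 + 0.0000) ≈ 10.103 × 0.0906 ≈ 0.915 μg/mL.

0.9 μg/mL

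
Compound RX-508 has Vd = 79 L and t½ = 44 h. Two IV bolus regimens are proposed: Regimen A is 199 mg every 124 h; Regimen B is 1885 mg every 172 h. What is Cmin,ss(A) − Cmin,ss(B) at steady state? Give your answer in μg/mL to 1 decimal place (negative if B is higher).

Regimen A: f = (1/2)^(124/44) ≈ 0.1418; Cmin,ss = (199/79)·f/(1−f) ≈ 0.416 μg/mL.
Regimen B: f = (1/2)^(172/44) ≈ 0.0666; Cmin,ss = (1885/79)·f/(1−f) ≈ 1.703 μg/mL.
Difference ≈ 0.416 − 1.703 ≈ -1.287 μg/mL.

-1.3 μg/mL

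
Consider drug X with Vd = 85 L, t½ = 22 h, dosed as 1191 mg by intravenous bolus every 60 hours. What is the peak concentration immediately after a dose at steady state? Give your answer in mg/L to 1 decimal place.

τ/t½ = 60/22 ≈ 2.7273, so fraction remaining f = (1/2)^(60/22) ≈ 0.1510.
At steady state, accumulation factor R = 1/(1 − e^(−kτ)) ≈ 1.1779.
Each bolus raises the concentration by D/Vd = 1191/85 ≈ 14.012 mg/L.
Steady-state peak Cmax,ss = C₀·R ≈ 14.012 × 1.1779 ≈ 16.505 mg/L.

16.5 mg/L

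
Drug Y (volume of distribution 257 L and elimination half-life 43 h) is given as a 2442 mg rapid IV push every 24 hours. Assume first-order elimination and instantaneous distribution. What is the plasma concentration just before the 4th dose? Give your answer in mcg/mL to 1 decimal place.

f = (1/2)^(τ/t½) = (1/2)^(24/43) ≈ 0.6792.
C₀ = D/Vd = 2442/257 ≈ 9.502 mcg/mL.
Before the 4th dose, 3 doses have been given. Superposition: Cmin = C₀·(f + f² + … + f^3).
≈ 9.502 × (0.6792 + 0.4613 + 0.3133) ≈ 9.502 × 1.4538 ≈ 13.814 mcg/mL.

13.8 mcg/mL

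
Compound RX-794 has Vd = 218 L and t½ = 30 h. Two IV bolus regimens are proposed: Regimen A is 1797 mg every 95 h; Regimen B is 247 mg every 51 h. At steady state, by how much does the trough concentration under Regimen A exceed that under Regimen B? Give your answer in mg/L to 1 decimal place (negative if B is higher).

Regimen A: f = (1/2)^(95/30) ≈ 0.1114; Cmin,ss = (1797/218)·f/(1−f) ≈ 1.033 mg/L.
Regimen B: f = (1/2)^(51/30) ≈ 0.3078; Cmin,ss = (247/218)·f/(1−f) ≈ 0.504 mg/L.
Difference ≈ 1.033 − 0.504 ≈ 0.529 mg/L.

0.5 mg/L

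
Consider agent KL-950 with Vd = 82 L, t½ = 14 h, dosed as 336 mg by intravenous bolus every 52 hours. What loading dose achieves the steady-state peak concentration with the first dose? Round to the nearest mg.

f = (1/2)^(52/14) ≈ 0.076188; accumulation ratio R = 1/(1−f) ≈ 1.08247.
Loading dose to hit Cmax,ss on first dose: D_load = D_maint·R ≈ 336 × 1.08247 ≈ 363.71 mg.

364 mg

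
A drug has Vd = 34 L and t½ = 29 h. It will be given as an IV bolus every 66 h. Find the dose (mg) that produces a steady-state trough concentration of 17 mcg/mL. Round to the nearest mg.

τ/t½ = 66/29 ≈ 2.2759, so f = (1/2)^(66/29) ≈ 0.206489.
Cmin,ss = (D/Vd)·f/(1−f), so D = Cmin,ss·Vd·(1−f)/f.
D = 17 × 34 × (1−f)/f ≈ 17 × 34 × 3.84287 ≈ 2221.18 mg.

2221 mg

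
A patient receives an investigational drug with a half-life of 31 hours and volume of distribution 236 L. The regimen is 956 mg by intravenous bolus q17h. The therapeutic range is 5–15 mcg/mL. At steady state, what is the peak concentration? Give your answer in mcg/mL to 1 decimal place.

12.8 mcg/mL

Over one 17-h interval, 17/31 ≈ 0.54839 half-lives elapse, leaving f ≈ 0.6838 of each dose.
Accumulation ratio R = 1/(1 − f) ≈ 1/0.3162 ≈ 3.1626.
Single-dose peak C₀ = D/Vd = 956/236 ≈ 4.051 mcg/mL.
Steady-state peak Cmax,ss = C₀·R ≈ 4.051 × 3.1626 ≈ 12.812 mcg/mL.
Peak 12.8 mcg/mL vs MTC 15 mcg/mL: below toxic threshold.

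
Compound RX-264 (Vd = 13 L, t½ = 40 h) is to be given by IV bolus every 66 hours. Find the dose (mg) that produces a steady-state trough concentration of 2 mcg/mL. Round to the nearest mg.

τ/t½ = 66/40 ≈ 1.65, so f = (1/2)^(66/40) ≈ 0.318640.
Cmin,ss = (D/Vd)·f/(1−f), so D = Cmin,ss·Vd·(1−f)/f.
D = 2 × 13 × (1−f)/f ≈ 2 × 13 × 2.13834 ≈ 55.60 mg.

56 mg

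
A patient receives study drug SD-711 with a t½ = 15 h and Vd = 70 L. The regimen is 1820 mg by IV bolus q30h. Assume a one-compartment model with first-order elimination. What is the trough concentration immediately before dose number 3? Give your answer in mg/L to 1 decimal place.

f = (1/2)^(τ/t½) = (1/2)^(30/15) ≈ 0.2500.
C₀ = D/Vd = 1820/70 ≈ 26.000 mg/L.
Before the 3rd dose, 2 doses have been given. Superposition: Cmin = C₀·(f + f²).
≈ 26.000 × (0.2500 + 0.0625) ≈ 26.000 × 0.3125 ≈ 8.125 mg/L.

8.1 mg/L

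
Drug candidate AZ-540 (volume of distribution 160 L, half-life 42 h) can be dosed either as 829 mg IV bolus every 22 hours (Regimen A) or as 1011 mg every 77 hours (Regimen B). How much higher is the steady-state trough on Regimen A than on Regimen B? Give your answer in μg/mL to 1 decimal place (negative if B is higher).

Regimen A: f = (1/2)^(22/42) ≈ 0.6955; Cmin,ss = (829/160)·f/(1−f) ≈ 11.834 μg/mL.
Regimen B: f = (1/2)^(77/42) ≈ 0.2806; Cmin,ss = (1011/160)·f/(1−f) ≈ 2.465 μg/mL.
Difference ≈ 11.834 − 2.465 ≈ 9.369 μg/mL.

9.4 μg/mL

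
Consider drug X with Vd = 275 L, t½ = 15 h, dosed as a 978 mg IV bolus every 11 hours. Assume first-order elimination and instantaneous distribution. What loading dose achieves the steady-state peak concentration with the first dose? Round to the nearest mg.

f = (1/2)^(11/15) ≈ 0.601513; accumulation ratio R = 1/(1−f) ≈ 2.50949.
Loading dose to hit Cmax,ss on first dose: D_load = D_maint·R ≈ 978 × 2.50949 ≈ 2454.28 mg.

2454 mg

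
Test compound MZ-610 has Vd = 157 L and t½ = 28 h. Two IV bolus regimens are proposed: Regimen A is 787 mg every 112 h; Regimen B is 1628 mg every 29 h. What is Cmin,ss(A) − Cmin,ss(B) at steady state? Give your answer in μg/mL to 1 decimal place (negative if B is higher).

-9.5 μg/mL

Regimen A: f = (1/2)^(112/28) ≈ 0.0625; Cmin,ss = (787/157)·f/(1−f) ≈ 0.334 μg/mL.
Regimen B: f = (1/2)^(29/28) ≈ 0.4878; Cmin,ss = (1628/157)·f/(1−f) ≈ 9.875 μg/mL.
Difference ≈ 0.334 − 9.875 ≈ -9.541 μg/mL.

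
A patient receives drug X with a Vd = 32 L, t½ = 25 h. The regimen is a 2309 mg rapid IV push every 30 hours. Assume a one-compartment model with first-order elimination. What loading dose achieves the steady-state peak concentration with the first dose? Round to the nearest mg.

f = (1/2)^(30/25) ≈ 0.435275; accumulation ratio R = 1/(1−f) ≈ 1.77077.
Loading dose to hit Cmax,ss on first dose: D_load = D_maint·R ≈ 2309 × 1.77077 ≈ 4088.71 mg.

4089 mg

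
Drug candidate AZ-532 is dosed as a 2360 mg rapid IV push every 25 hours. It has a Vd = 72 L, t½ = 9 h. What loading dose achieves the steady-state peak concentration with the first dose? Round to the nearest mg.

2763 mg

f = (1/2)^(25/9) ≈ 0.145816; accumulation ratio R = 1/(1−f) ≈ 1.17071.
Loading dose to hit Cmax,ss on first dose: D_load = D_maint·R ≈ 2360 × 1.17071 ≈ 2762.88 mg.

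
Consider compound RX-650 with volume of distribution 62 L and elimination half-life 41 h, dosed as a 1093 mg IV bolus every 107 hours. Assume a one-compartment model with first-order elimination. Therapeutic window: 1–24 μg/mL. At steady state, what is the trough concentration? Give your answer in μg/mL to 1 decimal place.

3.5 μg/mL

Over one 107-h interval, 107/41 ≈ 2.6098 half-lives elapse, leaving f ≈ 0.1638 of each dose.
At steady state, accumulation factor R = 1/(1 − e^(−kτ)) ≈ 1.1959.
Single-dose peak C₀ = D/Vd = 1093/62 ≈ 17.629 μg/mL.
Cmax,ss = C₀/(1 − f) ≈ 17.629/0.8362 ≈ 21.082 μg/mL.
Steady-state trough Cmin,ss = Cmax,ss·f ≈ 21.082 × 0.1638 ≈ 3.453 μg/mL.
Trough 3.5 μg/mL vs MEC 1 μg/mL: adequate.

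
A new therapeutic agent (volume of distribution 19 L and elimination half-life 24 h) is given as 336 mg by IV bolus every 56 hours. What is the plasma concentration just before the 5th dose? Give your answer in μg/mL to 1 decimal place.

f = (1/2)^(τ/t½) = (1/2)^(56/24) ≈ 0.1984.
C₀ = D/Vd = 336/19 ≈ 17.684 μg/mL.
Before the 5th dose, 4 doses have been given. Superposition: Cmin = C₀·(f + f² + … + f^4).
≈ 17.684 × (0.1984 + 0.0394 + 0.0078 + 0.0015) ≈ 17.684 × 0.2471 ≈ 4.370 μg/mL.

4.4 μg/mL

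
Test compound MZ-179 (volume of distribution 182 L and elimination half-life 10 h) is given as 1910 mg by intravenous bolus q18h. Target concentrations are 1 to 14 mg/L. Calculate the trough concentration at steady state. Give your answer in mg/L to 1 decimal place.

4.2 mg/L

Over one 18-h interval, 18/10 ≈ 1.8 half-lives elapse, leaving f ≈ 0.2872 of each dose.
Accumulation ratio R = 1/(1 − f) ≈ 1/0.7128 ≈ 1.4029.
Each bolus raises the concentration by D/Vd = 1910/182 ≈ 10.495 mg/L.
Cmax,ss = C₀/(1 − f) ≈ 10.495/0.7128 ≈ 14.724 mg/L.
Steady-state trough Cmin,ss = Cmax,ss·f ≈ 14.724 × 0.2872 ≈ 4.229 mg/L.
Trough 4.2 mg/L vs MEC 1 mg/L: adequate.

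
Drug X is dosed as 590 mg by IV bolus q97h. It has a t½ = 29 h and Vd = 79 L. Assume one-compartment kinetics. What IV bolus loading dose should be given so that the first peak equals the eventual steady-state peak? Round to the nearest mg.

f = (1/2)^(97/29) ≈ 0.098425; accumulation ratio R = 1/(1−f) ≈ 1.10917.
Loading dose to hit Cmax,ss on first dose: D_load = D_maint·R ≈ 590 × 1.10917 ≈ 654.41 mg.

654 mg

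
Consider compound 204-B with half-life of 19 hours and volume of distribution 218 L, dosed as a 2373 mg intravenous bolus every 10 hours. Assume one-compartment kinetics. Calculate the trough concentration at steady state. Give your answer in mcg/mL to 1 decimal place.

τ/t½ = 10/19 ≈ 0.52632, so fraction remaining f = (1/2)^(10/19) ≈ 0.6943.
Single-dose peak C₀ = D/Vd = 2373/218 ≈ 10.885 mcg/mL.
Steady-state trough Cmin,ss = C₀·f/(1−f) ≈ 10.885 × 0.6943/0.3057 ≈ 24.722 mcg/mL.

24.7 mcg/mL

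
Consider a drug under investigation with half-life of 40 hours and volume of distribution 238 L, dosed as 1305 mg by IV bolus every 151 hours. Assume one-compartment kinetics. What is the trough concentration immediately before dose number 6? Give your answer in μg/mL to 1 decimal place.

0.4 μg/mL

f = (1/2)^(τ/t½) = (1/2)^(151/40) ≈ 0.0730.
C₀ = D/Vd = 1305/238 ≈ 5.483 μg/mL.
Before the 6th dose, 5 doses have been given. Superposition: Cmin = C₀·(f + f² + … + f^5).
≈ 5.483 × (0.0730 + 0.0053 + 0.0004 + 0.0000 + 0.0000) ≈ 5.483 × 0.0787 ≈ 0.432 μg/mL.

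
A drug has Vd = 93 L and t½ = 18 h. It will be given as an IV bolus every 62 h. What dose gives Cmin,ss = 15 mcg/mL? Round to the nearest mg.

τ/t½ = 62/18 ≈ 3.4444, so f = (1/2)^(62/18) ≈ 0.091858.
Cmin,ss = (D/Vd)·f/(1−f), so D = Cmin,ss·Vd·(1−f)/f.
D = 15 × 93 × (1−f)/f ≈ 15 × 93 × 9.88637 ≈ 13791.49 mg.

13791 mg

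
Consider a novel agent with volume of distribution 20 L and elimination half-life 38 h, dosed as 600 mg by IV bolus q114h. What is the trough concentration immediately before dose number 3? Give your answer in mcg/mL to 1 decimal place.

4.2 mcg/mL

f = (1/2)^(τ/t½) = (1/2)^(114/38) ≈ 0.1250.
C₀ = D/Vd = 600/20 ≈ 30.000 mcg/mL.
Before the 3rd dose, 2 doses have been given. Superposition: Cmin = C₀·(f + f²).
≈ 30.000 × (0.1250 + 0.0156) ≈ 30.000 × 0.1406 ≈ 4.218 mcg/mL.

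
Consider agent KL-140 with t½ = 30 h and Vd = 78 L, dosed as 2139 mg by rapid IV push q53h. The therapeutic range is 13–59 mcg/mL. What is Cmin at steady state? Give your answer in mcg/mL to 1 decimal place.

11.4 mcg/mL

τ/t½ = 53/30 ≈ 1.7667, so fraction remaining f = (1/2)^(53/30) ≈ 0.2939.
At steady state, accumulation factor R = 1/(1 − e^(−kτ)) ≈ 1.4162.
Each bolus raises the concentration by D/Vd = 2139/78 ≈ 27.423 mcg/mL.
Steady-state peak Cmax,ss = C₀·R ≈ 27.423 × 1.4162 ≈ 38.836 mcg/mL.
One interval later, Cmin,ss = Cmax,ss·e^(−kτ) ≈ 38.836 × 0.2939 ≈ 11.414 mcg/mL.
Trough 11.4 mcg/mL vs MEC 13 mcg/mL: subtherapeutic.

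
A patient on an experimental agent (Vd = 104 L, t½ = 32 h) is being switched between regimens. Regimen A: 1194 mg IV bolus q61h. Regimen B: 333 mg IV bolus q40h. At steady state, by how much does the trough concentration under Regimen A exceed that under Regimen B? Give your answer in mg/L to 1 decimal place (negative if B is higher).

Regimen A: f = (1/2)^(61/32) ≈ 0.2668; Cmin,ss = (1194/104)·f/(1−f) ≈ 4.178 mg/L.
Regimen B: f = (1/2)^(40/32) ≈ 0.4204; Cmin,ss = (333/104)·f/(1−f) ≈ 2.322 mg/L.
Difference ≈ 4.178 − 2.322 ≈ 1.856 mg/L.

1.9 mg/L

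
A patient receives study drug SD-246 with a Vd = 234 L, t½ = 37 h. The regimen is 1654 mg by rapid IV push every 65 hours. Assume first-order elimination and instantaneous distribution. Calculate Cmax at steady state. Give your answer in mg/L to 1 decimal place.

k = ln2/t½ = ln2/37 ≈ 0.018734 h⁻¹; fraction remaining f = e^(−kτ) = e^(−0.018734×65) ≈ 0.2959.
Accumulation ratio R = 1/(1 − f) ≈ 1/0.7041 ≈ 1.4203.
Each bolus raises the concentration by D/Vd = 1654/234 ≈ 7.068 mg/L.
Steady-state peak Cmax,ss = C₀·R ≈ 7.068 × 1.4203 ≈ 10.039 mg/L.

10.0 mg/L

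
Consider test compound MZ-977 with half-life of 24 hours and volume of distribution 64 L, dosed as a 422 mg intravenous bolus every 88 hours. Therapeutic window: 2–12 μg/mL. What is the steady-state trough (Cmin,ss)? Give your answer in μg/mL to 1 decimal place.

Over one 88-h interval, 88/24 ≈ 3.6667 half-lives elapse, leaving f ≈ 0.0787 of each dose.
At steady state, accumulation factor R = 1/(1 − e^(−kτ)) ≈ 1.0854.
Single-dose peak C₀ = D/Vd = 422/64 ≈ 6.594 μg/mL.
Cmax,ss = C₀/(1 − f) ≈ 6.594/0.9213 ≈ 7.157 μg/mL.
One interval later, Cmin,ss = Cmax,ss·e^(−kτ) ≈ 7.157 × 0.0787 ≈ 0.563 μg/mL.
Trough 0.6 μg/mL vs MEC 2 μg/mL: subtherapeutic.

0.6 μg/mL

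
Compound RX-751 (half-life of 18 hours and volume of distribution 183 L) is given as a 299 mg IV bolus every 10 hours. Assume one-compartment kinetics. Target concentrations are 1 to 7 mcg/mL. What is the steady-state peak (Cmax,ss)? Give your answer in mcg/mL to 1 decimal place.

τ/t½ = 10/18 ≈ 0.55556, so fraction remaining f = (1/2)^(10/18) ≈ 0.6804.
At steady state, accumulation factor R = 1/(1 − e^(−kτ)) ≈ 3.1289.
Each bolus raises the concentration by D/Vd = 299/183 ≈ 1.634 mcg/mL.
Steady-state peak Cmax,ss = C₀·R ≈ 1.634 × 3.1289 ≈ 5.113 mcg/mL.
Peak 5.1 mcg/mL vs MTC 7 mcg/mL: below toxic threshold.

5.1 mcg/mL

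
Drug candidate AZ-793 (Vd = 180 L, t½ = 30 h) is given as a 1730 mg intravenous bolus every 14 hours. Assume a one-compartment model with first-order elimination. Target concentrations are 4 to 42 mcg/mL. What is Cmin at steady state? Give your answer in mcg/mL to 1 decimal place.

25.2 mcg/mL

k = ln2/t½ = ln2/30 ≈ 0.023105 h⁻¹; fraction remaining f = e^(−kτ) = e^(−0.023105×14) ≈ 0.7236.
At steady state, accumulation factor R = 1/(1 − e^(−kτ)) ≈ 3.6179.
Single-dose peak C₀ = D/Vd = 1730/180 ≈ 9.611 mcg/mL.
Steady-state peak Cmax,ss = C₀·R ≈ 9.611 × 3.6179 ≈ 34.772 mcg/mL.
Steady-state trough Cmin,ss = Cmax,ss·f ≈ 34.772 × 0.7236 ≈ 25.161 mcg/mL.
Trough 25.2 mcg/mL vs MEC 4 mcg/mL: adequate.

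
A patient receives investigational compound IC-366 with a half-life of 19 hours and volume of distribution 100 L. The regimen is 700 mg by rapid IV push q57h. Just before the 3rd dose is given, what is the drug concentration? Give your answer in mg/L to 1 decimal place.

1.0 mg/L

f = (1/2)^(τ/t½) = (1/2)^(57/19) ≈ 0.1250.
C₀ = D/Vd = 700/100 ≈ 7.000 mg/L.
Before the 3rd dose, 2 doses have been given. Superposition: Cmin = C₀·(f + f²).
≈ 7.000 × (0.1250 + 0.0156) ≈ 7.000 × 0.1406 ≈ 0.984 mg/L.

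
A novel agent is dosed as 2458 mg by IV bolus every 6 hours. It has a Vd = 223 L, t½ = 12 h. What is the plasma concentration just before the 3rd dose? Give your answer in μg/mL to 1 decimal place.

13.3 μg/mL

f = (1/2)^(τ/t½) = (1/2)^(6/12) ≈ 0.7071.
C₀ = D/Vd = 2458/223 ≈ 11.022 μg/mL.
Before the 3rd dose, 2 doses have been given. Superposition: Cmin = C₀·(f + f²).
≈ 11.022 × (0.7071 + 0.5000) ≈ 11.022 × 1.2071 ≈ 13.305 μg/mL.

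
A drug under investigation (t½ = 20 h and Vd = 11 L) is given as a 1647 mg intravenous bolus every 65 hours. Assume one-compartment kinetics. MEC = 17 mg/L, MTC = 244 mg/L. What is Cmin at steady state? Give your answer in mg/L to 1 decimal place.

17.6 mg/L

k = ln2/t½ = ln2/20 ≈ 0.034657 h⁻¹; fraction remaining f = e^(−kτ) = e^(−0.034657×65) ≈ 0.1051.
Accumulation ratio R = 1/(1 − f) ≈ 1/0.8949 ≈ 1.1174.
Single-dose peak C₀ = D/Vd = 1647/11 ≈ 149.727 mg/L.
Steady-state peak Cmax,ss = C₀·R ≈ 149.727 × 1.1174 ≈ 167.305 mg/L.
One interval later, Cmin,ss = Cmax,ss·e^(−kτ) ≈ 167.305 × 0.1051 ≈ 17.584 mg/L.
Trough 17.6 mg/L vs MEC 17 mg/L: adequate.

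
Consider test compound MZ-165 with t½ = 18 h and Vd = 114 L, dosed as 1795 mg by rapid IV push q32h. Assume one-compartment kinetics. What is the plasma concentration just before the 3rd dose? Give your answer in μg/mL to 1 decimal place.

f = (1/2)^(τ/t½) = (1/2)^(32/18) ≈ 0.2916.
C₀ = D/Vd = 1795/114 ≈ 15.746 μg/mL.
Before the 3rd dose, 2 doses have been given. Superposition: Cmin = C₀·(f + f²).
≈ 15.746 × (0.2916 + 0.0850) ≈ 15.746 × 0.3766 ≈ 5.930 μg/mL.

5.9 μg/mL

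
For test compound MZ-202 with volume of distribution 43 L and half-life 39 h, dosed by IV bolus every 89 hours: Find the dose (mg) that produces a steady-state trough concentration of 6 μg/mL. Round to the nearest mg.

997 mg

τ/t½ = 89/39 ≈ 2.2821, so f = (1/2)^(89/39) ≈ 0.205605.
Cmin,ss = (D/Vd)·f/(1−f), so D = Cmin,ss·Vd·(1−f)/f.
D = 6 × 43 × (1−f)/f ≈ 6 × 43 × 3.86369 ≈ 996.83 mg.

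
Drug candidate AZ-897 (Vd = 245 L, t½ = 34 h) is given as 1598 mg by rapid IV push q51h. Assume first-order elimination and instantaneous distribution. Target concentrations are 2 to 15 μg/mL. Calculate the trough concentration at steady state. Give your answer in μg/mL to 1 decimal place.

3.6 μg/mL

τ/t½ = 51/34 ≈ 1.5, so fraction remaining f = (1/2)^(51/34) ≈ 0.3536.
Single-dose peak C₀ = D/Vd = 1598/245 ≈ 6.522 μg/mL.
Steady-state trough Cmin,ss = C₀·f/(1−f) ≈ 6.522 × 0.3536/0.6464 ≈ 3.568 μg/mL.
Trough 3.6 μg/mL vs MEC 2 μg/mL: adequate.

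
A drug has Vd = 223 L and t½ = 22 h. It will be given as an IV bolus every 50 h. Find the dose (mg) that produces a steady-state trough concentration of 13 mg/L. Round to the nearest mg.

τ/t½ = 50/22 ≈ 2.2727, so f = (1/2)^(50/22) ≈ 0.206938.
Cmin,ss = (D/Vd)·f/(1−f), so D = Cmin,ss·Vd·(1−f)/f.
D = 13 × 223 × (1−f)/f ≈ 13 × 223 × 3.83237 ≈ 11110.04 mg.

11110 mg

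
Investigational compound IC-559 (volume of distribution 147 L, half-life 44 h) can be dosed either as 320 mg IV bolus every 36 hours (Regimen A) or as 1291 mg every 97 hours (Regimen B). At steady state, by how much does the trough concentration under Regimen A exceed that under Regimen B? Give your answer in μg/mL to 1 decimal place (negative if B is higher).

0.4 μg/mL

Regimen A: f = (1/2)^(36/44) ≈ 0.5672; Cmin,ss = (320/147)·f/(1−f) ≈ 2.853 μg/mL.
Regimen B: f = (1/2)^(97/44) ≈ 0.2170; Cmin,ss = (1291/147)·f/(1−f) ≈ 2.434 μg/mL.
Difference ≈ 2.853 − 2.434 ≈ 0.419 μg/mL.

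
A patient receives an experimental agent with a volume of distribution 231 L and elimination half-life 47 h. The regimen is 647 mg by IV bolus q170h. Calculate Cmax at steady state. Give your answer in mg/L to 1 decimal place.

Over one 170-h interval, 170/47 ≈ 3.617 half-lives elapse, leaving f ≈ 0.0815 of each dose.
Accumulation ratio R = 1/(1 − f) ≈ 1/0.9185 ≈ 1.0887.
Each bolus raises the concentration by D/Vd = 647/231 ≈ 2.801 mg/L.
Steady-state peak Cmax,ss = C₀·R ≈ 2.801 × 1.0887 ≈ 3.049 mg/L.

3.0 mg/L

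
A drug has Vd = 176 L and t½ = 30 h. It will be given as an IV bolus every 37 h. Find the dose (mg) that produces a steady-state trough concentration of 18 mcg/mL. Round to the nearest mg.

4280 mg

τ/t½ = 37/30 ≈ 1.2333, so f = (1/2)^(37/30) ≈ 0.425334.
Cmin,ss = (D/Vd)·f/(1−f), so D = Cmin,ss·Vd·(1−f)/f.
D = 18 × 176 × (1−f)/f ≈ 18 × 176 × 1.35109 ≈ 4280.25 mg.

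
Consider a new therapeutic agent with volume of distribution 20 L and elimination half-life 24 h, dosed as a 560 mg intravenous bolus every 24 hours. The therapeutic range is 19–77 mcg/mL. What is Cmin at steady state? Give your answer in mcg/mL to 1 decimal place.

τ = 24 h = 1 half-life, so f = (1/2)^1 = 0.5.
Accumulation ratio R = 1/(1 − f) = 1/0.5 = 2/1.
Single-dose peak C₀ = D/Vd = 560/20 = 28 mcg/mL.
Steady-state peak Cmax,ss = C₀·R = 28 × 2/1 ≈ 56.000 mcg/mL.
Steady-state trough Cmin,ss = Cmax,ss·f ≈ 56.000 × 0.5 ≈ 28.000 mcg/mL.
Trough 28.0 mcg/mL vs MEC 19 mcg/mL: adequate.

28.0 mcg/mL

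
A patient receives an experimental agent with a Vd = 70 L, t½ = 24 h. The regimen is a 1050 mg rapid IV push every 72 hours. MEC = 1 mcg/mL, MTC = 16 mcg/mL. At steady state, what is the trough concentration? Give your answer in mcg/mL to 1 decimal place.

τ = 72 h = 3 half-lives, so f = (1/2)^3 = 0.125.
Accumulation ratio R = 1/(1 − f) = 1/0.875 = 8/7.
Single-dose peak C₀ = D/Vd = 1050/70 = 15 mcg/mL.
Steady-state peak Cmax,ss = C₀·R = 15 × 8/7 ≈ 17.143 mcg/mL.
Steady-state trough Cmin,ss = Cmax,ss·f ≈ 17.143 × 0.125 ≈ 2.143 mcg/mL.
Trough 2.1 mcg/mL vs MEC 1 mcg/mL: adequate.

2.1 mcg/mL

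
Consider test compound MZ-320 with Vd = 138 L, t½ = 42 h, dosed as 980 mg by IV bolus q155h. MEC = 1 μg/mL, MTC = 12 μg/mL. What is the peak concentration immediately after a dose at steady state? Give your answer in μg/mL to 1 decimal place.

Over one 155-h interval, 155/42 ≈ 3.6905 half-lives elapse, leaving f ≈ 0.0775 of each dose.
At steady state, accumulation factor R = 1/(1 − e^(−kτ)) ≈ 1.0840.
Each bolus raises the concentration by D/Vd = 980/138 ≈ 7.101 μg/mL.
Cmax,ss = C₀/(1 − f) ≈ 7.101/0.9225 ≈ 7.698 μg/mL.
Peak 7.7 μg/mL vs MTC 12 μg/mL: below toxic threshold.

7.7 μg/mL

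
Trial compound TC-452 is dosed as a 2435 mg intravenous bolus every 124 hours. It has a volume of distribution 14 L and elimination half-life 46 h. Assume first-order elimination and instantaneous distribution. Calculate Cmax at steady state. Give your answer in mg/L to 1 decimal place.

205.7 mg/L

k = ln2/t½ = ln2/46 ≈ 0.015068 h⁻¹; fraction remaining f = e^(−kτ) = e^(−0.015068×124) ≈ 0.1544.
At steady state, accumulation factor R = 1/(1 − e^(−kτ)) ≈ 1.1826.
Each bolus raises the concentration by D/Vd = 2435/14 ≈ 173.929 mg/L.
Cmax,ss = C₀/(1 − f) ≈ 173.929/0.8456 ≈ 205.687 mg/L.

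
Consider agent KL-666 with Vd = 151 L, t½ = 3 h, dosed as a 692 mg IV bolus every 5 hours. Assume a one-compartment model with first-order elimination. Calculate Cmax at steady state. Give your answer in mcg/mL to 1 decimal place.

6.7 mcg/mL

τ/t½ = 5/3 ≈ 1.6667, so fraction remaining f = (1/2)^(5/3) ≈ 0.3150.
Accumulation ratio R = 1/(1 − f) ≈ 1/0.6850 ≈ 1.4599.
Each bolus raises the concentration by D/Vd = 692/151 ≈ 4.583 mcg/mL.
Steady-state peak Cmax,ss = C₀·R ≈ 4.583 × 1.4599 ≈ 6.691 mcg/mL.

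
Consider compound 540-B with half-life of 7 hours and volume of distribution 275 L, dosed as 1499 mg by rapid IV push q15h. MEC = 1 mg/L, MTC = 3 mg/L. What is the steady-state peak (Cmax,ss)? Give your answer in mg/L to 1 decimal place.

Over one 15-h interval, 15/7 ≈ 2.1429 half-lives elapse, leaving f ≈ 0.2264 of each dose.
Accumulation ratio R = 1/(1 − f) ≈ 1/0.7736 ≈ 1.2927.
Each bolus raises the concentration by D/Vd = 1499/275 ≈ 5.451 mg/L.
Cmax,ss = C₀/(1 − f) ≈ 5.451/0.7736 ≈ 7.046 mg/L.
Peak 7.0 mg/L vs MTC 3 mg/L: exceeds toxic threshold.

7.0 mg/L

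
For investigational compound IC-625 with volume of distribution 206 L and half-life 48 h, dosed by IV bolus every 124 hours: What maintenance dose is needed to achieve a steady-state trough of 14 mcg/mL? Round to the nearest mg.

14400 mg

τ/t½ = 124/48 ≈ 2.5833, so f = (1/2)^(124/48) ≈ 0.166855.
Cmin,ss = (D/Vd)·f/(1−f), so D = Cmin,ss·Vd·(1−f)/f.
D = 14 × 206 × (1−f)/f ≈ 14 × 206 × 4.99323 ≈ 14400.48 mg.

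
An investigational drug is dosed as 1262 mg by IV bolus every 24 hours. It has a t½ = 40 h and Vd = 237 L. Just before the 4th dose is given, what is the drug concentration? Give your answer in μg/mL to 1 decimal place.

7.4 μg/mL

f = (1/2)^(τ/t½) = (1/2)^(24/40) ≈ 0.6598.
C₀ = D/Vd = 1262/237 ≈ 5.325 μg/mL.
Before the 4th dose, 3 doses have been given. Superposition: Cmin = C₀·(f + f² + … + f^3).
≈ 5.325 × (0.6598 + 0.4353 + 0.2872) ≈ 5.325 × 1.3823 ≈ 7.361 μg/mL.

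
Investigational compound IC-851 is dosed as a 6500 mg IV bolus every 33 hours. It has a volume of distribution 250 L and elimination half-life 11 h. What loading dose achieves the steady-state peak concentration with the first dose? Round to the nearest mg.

7429 mg

f = (1/2)^(33/11) ≈ 0.125000; accumulation ratio R = 1/(1−f) ≈ 1.14286.
Loading dose to hit Cmax,ss on first dose: D_load = D_maint·R ≈ 6500 × 1.14286 ≈ 7428.59 mg.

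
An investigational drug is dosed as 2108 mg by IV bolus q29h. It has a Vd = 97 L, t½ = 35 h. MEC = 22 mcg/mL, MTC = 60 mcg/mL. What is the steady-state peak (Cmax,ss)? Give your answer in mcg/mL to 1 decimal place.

49.7 mcg/mL

Over one 29-h interval, 29/35 ≈ 0.82857 half-lives elapse, leaving f ≈ 0.5631 of each dose.
At steady state, accumulation factor R = 1/(1 − e^(−kτ)) ≈ 2.2889.
Single-dose peak C₀ = D/Vd = 2108/97 ≈ 21.732 mcg/mL.
Cmax,ss = C₀/(1 − f) ≈ 21.732/0.4369 ≈ 49.741 mcg/mL.
Peak 49.7 mcg/mL vs MTC 60 mcg/mL: below toxic threshold.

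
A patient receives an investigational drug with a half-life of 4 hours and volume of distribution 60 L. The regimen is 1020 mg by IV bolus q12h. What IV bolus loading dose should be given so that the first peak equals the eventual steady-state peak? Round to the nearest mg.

f = (1/2)^(12/4) ≈ 0.125000; accumulation ratio R = 1/(1−f) ≈ 1.14286.
Loading dose to hit Cmax,ss on first dose: D_load = D_maint·R ≈ 1020 × 1.14286 ≈ 1165.72 mg.

1166 mg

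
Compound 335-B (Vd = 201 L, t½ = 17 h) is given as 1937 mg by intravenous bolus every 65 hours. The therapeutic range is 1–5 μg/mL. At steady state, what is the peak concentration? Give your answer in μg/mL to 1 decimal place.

10.4 μg/mL

τ/t½ = 65/17 ≈ 3.8235, so fraction remaining f = (1/2)^(65/17) ≈ 0.0706.
Accumulation ratio R = 1/(1 − f) ≈ 1/0.9294 ≈ 1.0760.
Each bolus raises the concentration by D/Vd = 1937/201 ≈ 9.637 μg/mL.
Steady-state peak Cmax,ss = C₀·R ≈ 9.637 × 1.0760 ≈ 10.369 μg/mL.
Peak 10.4 μg/mL vs MTC 5 μg/mL: exceeds toxic threshold.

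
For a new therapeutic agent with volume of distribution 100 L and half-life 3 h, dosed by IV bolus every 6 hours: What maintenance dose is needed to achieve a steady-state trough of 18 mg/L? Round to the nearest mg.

5400 mg

τ/t½ = 6/3 ≈ 2, so f = (1/2)^(6/3) ≈ 0.250000.
Cmin,ss = (D/Vd)·f/(1−f), so D = Cmin,ss·Vd·(1−f)/f.
D = 18 × 100 × (1−f)/f ≈ 18 × 100 × 3.00000 ≈ 5400.00 mg.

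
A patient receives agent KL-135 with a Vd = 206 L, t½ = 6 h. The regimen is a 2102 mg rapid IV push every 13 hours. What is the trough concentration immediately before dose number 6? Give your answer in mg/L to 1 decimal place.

f = (1/2)^(τ/t½) = (1/2)^(13/6) ≈ 0.2227.
C₀ = D/Vd = 2102/206 ≈ 10.204 mg/L.
Before the 6th dose, 5 doses have been given. Superposition: Cmin = C₀·(f + f² + … + f^5).
≈ 10.204 × (0.2227 + 0.0496 + 0.0110 + 0.0025 + 0.0005) ≈ 10.204 × 0.2863 ≈ 2.921 mg/L.

2.9 mg/L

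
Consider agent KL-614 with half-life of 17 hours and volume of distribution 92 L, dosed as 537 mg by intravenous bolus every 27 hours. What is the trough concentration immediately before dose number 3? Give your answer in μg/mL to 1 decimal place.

2.6 μg/mL

f = (1/2)^(τ/t½) = (1/2)^(27/17) ≈ 0.3326.
C₀ = D/Vd = 537/92 ≈ 5.837 μg/mL.
Before the 3rd dose, 2 doses have been given. Superposition: Cmin = C₀·(f + f²).
≈ 5.837 × (0.3326 + 0.1106) ≈ 5.837 × 0.4432 ≈ 2.587 μg/mL.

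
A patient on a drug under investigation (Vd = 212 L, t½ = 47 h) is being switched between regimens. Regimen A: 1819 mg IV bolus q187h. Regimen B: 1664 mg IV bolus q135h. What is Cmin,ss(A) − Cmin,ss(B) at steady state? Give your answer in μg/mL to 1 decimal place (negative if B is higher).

Regimen A: f = (1/2)^(187/47) ≈ 0.0634; Cmin,ss = (1819/212)·f/(1−f) ≈ 0.581 μg/mL.
Regimen B: f = (1/2)^(135/47) ≈ 0.1366; Cmin,ss = (1664/212)·f/(1−f) ≈ 1.242 μg/mL.
Difference ≈ 0.581 − 1.242 ≈ -0.661 μg/mL.

-0.7 μg/mL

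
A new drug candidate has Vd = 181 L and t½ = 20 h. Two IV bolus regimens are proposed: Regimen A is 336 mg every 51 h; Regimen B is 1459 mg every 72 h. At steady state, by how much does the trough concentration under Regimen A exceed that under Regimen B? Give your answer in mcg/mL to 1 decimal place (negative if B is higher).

Regimen A: f = (1/2)^(51/20) ≈ 0.1708; Cmin,ss = (336/181)·f/(1−f) ≈ 0.382 mcg/mL.
Regimen B: f = (1/2)^(72/20) ≈ 0.0825; Cmin,ss = (1459/181)·f/(1−f) ≈ 0.725 mcg/mL.
Difference ≈ 0.382 − 0.725 ≈ -0.343 mcg/mL.

-0.3 mcg/mL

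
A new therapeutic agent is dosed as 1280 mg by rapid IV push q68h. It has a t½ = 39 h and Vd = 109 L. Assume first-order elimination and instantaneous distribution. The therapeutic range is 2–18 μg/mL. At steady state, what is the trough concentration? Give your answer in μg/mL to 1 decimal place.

5.0 μg/mL

k = ln2/t½ = ln2/39 ≈ 0.017773 h⁻¹; fraction remaining f = e^(−kτ) = e^(−0.017773×68) ≈ 0.2986.
At steady state, accumulation factor R = 1/(1 − e^(−kτ)) ≈ 1.4257.
Each bolus raises the concentration by D/Vd = 1280/109 ≈ 11.743 μg/mL.
Cmax,ss = C₀/(1 − f) ≈ 11.743/0.7014 ≈ 16.742 μg/mL.
One interval later, Cmin,ss = Cmax,ss·e^(−kτ) ≈ 16.742 × 0.2986 ≈ 4.999 μg/mL.
Trough 5.0 μg/mL vs MEC 2 μg/mL: adequate.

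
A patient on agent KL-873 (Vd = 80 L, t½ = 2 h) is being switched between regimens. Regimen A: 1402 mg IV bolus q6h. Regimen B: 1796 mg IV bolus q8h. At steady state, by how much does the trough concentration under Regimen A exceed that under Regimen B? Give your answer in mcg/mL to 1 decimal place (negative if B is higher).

Regimen A: f = (1/2)^(6/2) ≈ 0.1250; Cmin,ss = (1402/80)·f/(1−f) ≈ 2.504 mcg/mL.
Regimen B: f = (1/2)^(8/2) ≈ 0.0625; Cmin,ss = (1796/80)·f/(1−f) ≈ 1.497 mcg/mL.
Difference ≈ 2.504 − 1.497 ≈ 1.007 mcg/mL.

1.0 mcg/mL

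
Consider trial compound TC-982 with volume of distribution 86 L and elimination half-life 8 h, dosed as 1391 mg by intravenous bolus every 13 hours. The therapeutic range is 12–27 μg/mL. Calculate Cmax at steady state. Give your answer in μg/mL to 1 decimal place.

k = ln2/t½ = ln2/8 ≈ 0.086643 h⁻¹; fraction remaining f = e^(−kτ) = e^(−0.086643×13) ≈ 0.3242.
Accumulation ratio R = 1/(1 − f) ≈ 1/0.6758 ≈ 1.4797.
Each bolus raises the concentration by D/Vd = 1391/86 ≈ 16.174 μg/mL.
Steady-state peak Cmax,ss = C₀·R ≈ 16.174 × 1.4797 ≈ 23.933 μg/mL.
Peak 23.9 μg/mL vs MTC 27 μg/mL: below toxic threshold.

23.9 μg/mL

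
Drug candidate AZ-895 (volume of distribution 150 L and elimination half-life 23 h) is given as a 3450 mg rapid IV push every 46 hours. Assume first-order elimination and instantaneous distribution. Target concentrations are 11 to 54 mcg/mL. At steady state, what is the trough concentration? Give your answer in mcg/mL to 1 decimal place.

7.7 mcg/mL

The dosing interval is 2 half-lives, so f = 2^(−2) = 0.25.
Accumulation ratio R = 1/(1 − f) = 1/0.75 = 4/3.
Single-dose peak C₀ = D/Vd = 3450/150 = 23 mcg/mL.
Steady-state peak Cmax,ss = C₀·R = 23 × 4/3 ≈ 30.667 mcg/mL.
Steady-state trough Cmin,ss = Cmax,ss·f ≈ 30.667 × 0.25 ≈ 7.667 mcg/mL.
Trough 7.7 mcg/mL vs MEC 11 mcg/mL: subtherapeutic.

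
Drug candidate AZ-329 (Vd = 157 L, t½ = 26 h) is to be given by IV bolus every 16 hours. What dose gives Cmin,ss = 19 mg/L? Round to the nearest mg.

τ/t½ = 16/26 ≈ 0.61538, so f = (1/2)^(16/26) ≈ 0.652756.
Cmin,ss = (D/Vd)·f/(1−f), so D = Cmin,ss·Vd·(1−f)/f.
D = 19 × 157 × (1−f)/f ≈ 19 × 157 × 0.53197 ≈ 1586.87 mg.

1587 mg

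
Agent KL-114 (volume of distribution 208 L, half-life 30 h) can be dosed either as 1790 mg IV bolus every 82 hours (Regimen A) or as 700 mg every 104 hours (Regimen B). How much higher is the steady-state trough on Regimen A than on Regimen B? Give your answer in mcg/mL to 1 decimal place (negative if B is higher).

Regimen A: f = (1/2)^(82/30) ≈ 0.1504; Cmin,ss = (1790/208)·f/(1−f) ≈ 1.523 mcg/mL.
Regimen B: f = (1/2)^(104/30) ≈ 0.0905; Cmin,ss = (700/208)·f/(1−f) ≈ 0.335 mcg/mL.
Difference ≈ 1.523 − 0.335 ≈ 1.188 mcg/mL.

1.2 mcg/mL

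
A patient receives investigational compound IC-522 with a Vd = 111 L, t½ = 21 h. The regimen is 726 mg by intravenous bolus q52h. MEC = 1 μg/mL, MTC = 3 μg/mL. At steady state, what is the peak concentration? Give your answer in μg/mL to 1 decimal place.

8.0 μg/mL

τ/t½ = 52/21 ≈ 2.4762, so fraction remaining f = (1/2)^(52/21) ≈ 0.1797.
Accumulation ratio R = 1/(1 − f) ≈ 1/0.8203 ≈ 1.2191.
Each bolus raises the concentration by D/Vd = 726/111 ≈ 6.541 μg/mL.
Steady-state peak Cmax,ss = C₀·R ≈ 6.541 × 1.2191 ≈ 7.974 μg/mL.
Peak 8.0 μg/mL vs MTC 3 μg/mL: exceeds toxic threshold.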